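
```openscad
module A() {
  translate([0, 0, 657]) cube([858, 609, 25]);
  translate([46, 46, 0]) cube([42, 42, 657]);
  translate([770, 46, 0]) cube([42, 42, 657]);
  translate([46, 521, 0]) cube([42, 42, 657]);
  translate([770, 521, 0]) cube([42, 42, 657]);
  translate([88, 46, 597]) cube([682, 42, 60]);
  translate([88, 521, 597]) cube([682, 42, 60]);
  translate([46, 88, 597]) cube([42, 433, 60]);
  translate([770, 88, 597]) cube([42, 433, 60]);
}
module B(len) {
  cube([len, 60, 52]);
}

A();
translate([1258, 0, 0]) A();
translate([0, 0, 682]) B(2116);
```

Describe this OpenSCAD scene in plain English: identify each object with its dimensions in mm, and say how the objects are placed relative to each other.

A is a table: top 858 mm (x) × 609 mm (y), 25 mm thick, upper face at z = 682 mm, on four 42×42 mm square legs, each inset 46 mm from the nearest pair of top edges, running from z = 0 to the bottom of the top. Four apron rails, 42 mm thick and 60 mm tall, run between adjacent legs with their top edges flush with the underside of the top and their outer faces flush with the legs' outer faces.

B is a rectangular beam 2116 mm long (x), 60 mm deep (y), 52 mm thick (z).

The beam spans the tops of two tables placed 400 mm apart, resting at z = 682 mm.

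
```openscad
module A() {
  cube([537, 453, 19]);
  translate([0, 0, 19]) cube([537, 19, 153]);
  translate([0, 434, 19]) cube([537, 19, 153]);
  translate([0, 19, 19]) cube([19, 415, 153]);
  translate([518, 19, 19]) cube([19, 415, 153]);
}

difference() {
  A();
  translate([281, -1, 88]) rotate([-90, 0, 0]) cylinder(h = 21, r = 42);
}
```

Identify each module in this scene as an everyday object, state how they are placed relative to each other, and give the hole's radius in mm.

A is an open box. The open box has a circular hole through its front wall. The hole's radius is 42 mm.

The subtracted cylinder has r = 42 mm.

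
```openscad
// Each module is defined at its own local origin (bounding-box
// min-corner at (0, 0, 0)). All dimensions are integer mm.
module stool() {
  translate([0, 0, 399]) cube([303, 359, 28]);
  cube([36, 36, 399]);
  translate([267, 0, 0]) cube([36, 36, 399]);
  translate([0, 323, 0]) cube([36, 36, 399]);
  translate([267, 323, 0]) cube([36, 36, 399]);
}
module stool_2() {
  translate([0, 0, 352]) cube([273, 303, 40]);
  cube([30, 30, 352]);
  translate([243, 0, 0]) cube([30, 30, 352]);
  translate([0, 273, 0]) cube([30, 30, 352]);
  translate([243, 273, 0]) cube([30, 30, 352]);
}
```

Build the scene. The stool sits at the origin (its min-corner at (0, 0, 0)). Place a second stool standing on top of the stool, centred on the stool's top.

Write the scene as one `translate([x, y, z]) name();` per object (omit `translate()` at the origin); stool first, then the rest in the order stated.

stool();
translate([15, 28, 427]) stool_2();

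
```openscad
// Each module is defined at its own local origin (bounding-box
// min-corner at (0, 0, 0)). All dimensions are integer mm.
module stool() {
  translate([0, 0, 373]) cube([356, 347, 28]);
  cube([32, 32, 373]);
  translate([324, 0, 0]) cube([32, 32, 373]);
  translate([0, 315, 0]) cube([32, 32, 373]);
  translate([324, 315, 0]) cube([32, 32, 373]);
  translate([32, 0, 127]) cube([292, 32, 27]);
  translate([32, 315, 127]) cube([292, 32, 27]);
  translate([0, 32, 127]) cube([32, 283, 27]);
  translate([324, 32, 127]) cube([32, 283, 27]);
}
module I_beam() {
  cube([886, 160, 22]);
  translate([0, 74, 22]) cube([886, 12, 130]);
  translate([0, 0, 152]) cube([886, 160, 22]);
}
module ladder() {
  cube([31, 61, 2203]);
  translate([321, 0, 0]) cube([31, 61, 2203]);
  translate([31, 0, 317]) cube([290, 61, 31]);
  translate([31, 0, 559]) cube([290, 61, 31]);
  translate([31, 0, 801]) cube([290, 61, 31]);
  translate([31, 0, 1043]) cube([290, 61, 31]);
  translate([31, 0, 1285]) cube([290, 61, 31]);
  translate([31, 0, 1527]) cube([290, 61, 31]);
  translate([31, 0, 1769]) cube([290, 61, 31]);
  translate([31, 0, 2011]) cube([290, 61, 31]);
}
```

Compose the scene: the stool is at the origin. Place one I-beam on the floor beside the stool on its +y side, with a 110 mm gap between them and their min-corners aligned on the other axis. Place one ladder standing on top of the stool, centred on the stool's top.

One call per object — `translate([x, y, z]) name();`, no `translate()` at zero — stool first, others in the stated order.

stool();
translate([0, 457, 0]) I_beam();
translate([2, 143, 401]) ladder();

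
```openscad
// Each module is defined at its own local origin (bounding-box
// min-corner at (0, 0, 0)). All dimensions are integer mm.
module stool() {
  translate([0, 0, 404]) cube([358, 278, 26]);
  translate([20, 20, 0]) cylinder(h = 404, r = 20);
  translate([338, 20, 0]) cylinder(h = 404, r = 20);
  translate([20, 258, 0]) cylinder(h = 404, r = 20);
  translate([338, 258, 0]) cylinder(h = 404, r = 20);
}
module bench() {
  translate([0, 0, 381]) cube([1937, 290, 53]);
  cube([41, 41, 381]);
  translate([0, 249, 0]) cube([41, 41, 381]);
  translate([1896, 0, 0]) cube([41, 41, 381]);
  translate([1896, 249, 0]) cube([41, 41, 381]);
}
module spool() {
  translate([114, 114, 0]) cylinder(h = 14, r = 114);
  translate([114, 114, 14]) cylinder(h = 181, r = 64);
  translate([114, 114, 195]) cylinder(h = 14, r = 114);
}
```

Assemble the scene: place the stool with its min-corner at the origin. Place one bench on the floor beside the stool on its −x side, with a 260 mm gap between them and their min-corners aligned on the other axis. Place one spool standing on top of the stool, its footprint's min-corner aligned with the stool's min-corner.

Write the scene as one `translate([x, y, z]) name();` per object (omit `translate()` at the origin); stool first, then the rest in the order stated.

stool();
translate([-2197, 0, 0]) bench();
translate([0, 0, 430]) spool();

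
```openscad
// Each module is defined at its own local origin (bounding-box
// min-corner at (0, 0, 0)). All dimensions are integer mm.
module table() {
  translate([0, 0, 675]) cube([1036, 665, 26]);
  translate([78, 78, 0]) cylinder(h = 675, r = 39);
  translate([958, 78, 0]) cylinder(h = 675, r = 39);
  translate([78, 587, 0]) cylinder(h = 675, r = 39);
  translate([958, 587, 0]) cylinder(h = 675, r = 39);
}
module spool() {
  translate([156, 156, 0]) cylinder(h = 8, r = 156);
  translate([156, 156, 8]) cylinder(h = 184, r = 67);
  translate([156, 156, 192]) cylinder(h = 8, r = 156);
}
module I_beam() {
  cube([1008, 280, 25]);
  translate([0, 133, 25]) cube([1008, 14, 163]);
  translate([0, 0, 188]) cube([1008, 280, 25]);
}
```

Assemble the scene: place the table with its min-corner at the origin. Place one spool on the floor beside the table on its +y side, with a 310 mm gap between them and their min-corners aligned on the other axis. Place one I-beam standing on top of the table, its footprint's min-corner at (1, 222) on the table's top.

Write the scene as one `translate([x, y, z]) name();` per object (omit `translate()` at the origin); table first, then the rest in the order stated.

table();
translate([0, 975, 0]) spool();
translate([1, 222, 701]) I_beam();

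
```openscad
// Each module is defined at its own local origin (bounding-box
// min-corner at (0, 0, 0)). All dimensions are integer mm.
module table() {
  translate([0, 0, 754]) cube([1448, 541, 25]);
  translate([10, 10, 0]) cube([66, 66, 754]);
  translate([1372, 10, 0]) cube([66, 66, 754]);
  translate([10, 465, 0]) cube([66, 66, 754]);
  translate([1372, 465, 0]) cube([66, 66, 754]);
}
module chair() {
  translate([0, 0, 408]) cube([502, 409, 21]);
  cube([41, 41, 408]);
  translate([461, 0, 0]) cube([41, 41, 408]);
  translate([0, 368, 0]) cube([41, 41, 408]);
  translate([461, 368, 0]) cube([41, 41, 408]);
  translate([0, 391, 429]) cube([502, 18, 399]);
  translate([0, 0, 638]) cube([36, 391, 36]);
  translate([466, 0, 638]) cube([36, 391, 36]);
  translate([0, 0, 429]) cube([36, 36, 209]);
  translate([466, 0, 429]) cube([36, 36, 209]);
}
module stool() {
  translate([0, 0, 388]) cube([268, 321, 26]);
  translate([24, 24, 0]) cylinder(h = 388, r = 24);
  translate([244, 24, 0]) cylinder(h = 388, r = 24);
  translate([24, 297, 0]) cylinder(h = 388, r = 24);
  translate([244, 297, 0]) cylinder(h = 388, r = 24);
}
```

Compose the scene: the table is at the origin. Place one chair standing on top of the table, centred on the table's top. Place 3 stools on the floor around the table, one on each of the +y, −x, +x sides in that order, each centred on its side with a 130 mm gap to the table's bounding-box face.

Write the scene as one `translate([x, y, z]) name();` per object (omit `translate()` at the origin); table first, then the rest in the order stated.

table();
translate([473, 66, 779]) chair();
translate([590, 671, 0]) stool();
translate([-398, 110, 0]) stool();
translate([1578, 110, 0]) stool();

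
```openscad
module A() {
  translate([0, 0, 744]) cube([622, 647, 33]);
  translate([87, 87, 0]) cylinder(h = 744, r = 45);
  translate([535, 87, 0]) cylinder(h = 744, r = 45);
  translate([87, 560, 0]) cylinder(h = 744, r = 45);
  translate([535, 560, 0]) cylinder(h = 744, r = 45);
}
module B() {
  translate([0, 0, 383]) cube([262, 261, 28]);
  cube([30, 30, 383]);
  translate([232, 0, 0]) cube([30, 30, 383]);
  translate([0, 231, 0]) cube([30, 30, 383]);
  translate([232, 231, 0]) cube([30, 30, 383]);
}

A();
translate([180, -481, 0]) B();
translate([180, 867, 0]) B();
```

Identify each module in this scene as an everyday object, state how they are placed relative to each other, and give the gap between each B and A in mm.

Each stool's nearest face is 220 mm from the table's bounding box.

A is a table. B is a stool. Two stools sit around the table at the −y, +y sides. The gap between each stool and the table is 220 mm.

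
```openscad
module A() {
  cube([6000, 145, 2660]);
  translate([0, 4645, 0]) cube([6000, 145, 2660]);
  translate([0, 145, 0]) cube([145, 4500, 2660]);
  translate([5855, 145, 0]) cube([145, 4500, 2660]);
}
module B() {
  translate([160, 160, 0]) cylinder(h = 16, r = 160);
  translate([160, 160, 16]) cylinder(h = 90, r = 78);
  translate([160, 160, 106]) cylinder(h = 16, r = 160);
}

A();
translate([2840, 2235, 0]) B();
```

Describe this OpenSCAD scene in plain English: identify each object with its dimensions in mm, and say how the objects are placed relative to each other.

A is a box-shaped house frame (walls only): outside footprint 6000×4790 mm, wall height 2660 mm, wall thickness 145 mm. The two y-facing walls run the full x-width; the two x-facing walls fit between the inner faces of the y-facing walls.

B is a spool: two coaxial disc flanges of radius 160 mm and thickness 16 mm, joined by a core cylinder of radius 78 mm and height 90 mm. The lower flange rests on z = 0 and the three cylinders share a vertical axis.

The spool sits inside the house frame, centred.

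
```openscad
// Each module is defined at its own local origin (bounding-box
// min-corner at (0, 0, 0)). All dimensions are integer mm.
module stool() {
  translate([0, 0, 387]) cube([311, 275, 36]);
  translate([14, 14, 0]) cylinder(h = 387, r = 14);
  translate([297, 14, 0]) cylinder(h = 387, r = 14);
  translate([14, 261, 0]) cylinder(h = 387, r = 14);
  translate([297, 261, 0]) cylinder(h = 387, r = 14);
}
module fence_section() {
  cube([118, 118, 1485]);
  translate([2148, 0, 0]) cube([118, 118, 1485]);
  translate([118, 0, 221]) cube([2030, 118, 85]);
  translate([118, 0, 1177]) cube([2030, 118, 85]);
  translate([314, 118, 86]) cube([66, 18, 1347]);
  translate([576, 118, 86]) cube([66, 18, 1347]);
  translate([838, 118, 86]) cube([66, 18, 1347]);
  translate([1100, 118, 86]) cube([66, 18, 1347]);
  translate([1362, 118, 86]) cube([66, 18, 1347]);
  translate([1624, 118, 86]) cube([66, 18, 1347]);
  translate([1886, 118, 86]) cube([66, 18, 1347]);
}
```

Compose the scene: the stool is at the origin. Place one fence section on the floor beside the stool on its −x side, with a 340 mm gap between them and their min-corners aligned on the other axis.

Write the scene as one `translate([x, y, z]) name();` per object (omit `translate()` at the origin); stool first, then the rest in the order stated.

stool();
translate([-2606, 0, 0]) fence_section();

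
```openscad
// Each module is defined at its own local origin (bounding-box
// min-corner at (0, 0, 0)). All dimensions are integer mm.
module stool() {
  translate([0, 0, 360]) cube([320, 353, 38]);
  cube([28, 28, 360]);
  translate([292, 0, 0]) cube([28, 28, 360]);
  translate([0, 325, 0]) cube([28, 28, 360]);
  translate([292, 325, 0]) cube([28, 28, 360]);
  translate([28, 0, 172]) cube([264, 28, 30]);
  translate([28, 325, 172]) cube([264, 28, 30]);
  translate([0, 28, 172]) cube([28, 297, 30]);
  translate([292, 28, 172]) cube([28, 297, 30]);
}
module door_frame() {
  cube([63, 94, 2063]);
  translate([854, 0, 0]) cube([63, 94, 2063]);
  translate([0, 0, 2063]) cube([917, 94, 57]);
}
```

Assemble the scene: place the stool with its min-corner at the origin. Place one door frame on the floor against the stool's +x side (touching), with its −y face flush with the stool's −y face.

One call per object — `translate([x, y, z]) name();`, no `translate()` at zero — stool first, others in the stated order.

stool();
translate([320, 0, 0]) door_frame();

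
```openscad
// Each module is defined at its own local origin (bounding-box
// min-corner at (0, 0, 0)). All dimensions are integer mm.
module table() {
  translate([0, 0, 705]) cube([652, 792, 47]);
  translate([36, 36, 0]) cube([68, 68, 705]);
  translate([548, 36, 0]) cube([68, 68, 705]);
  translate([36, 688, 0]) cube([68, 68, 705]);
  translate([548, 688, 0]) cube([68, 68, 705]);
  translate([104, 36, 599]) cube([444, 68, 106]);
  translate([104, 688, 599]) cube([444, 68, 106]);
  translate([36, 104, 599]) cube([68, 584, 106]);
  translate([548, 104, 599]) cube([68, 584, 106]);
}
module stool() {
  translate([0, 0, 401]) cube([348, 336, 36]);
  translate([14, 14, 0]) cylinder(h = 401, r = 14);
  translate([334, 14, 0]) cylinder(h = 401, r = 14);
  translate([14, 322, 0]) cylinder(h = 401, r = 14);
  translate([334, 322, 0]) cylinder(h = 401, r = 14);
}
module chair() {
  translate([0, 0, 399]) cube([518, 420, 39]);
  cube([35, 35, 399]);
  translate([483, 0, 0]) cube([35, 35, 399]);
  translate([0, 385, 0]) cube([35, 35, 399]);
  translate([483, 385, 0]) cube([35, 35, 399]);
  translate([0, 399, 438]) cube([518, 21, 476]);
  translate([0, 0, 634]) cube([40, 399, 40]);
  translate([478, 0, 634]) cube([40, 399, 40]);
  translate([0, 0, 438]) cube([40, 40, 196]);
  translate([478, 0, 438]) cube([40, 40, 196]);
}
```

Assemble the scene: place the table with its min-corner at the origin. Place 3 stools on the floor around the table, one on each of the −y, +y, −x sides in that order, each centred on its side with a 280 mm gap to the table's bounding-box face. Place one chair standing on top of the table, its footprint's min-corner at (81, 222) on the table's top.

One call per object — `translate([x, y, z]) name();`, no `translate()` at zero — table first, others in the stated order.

table();
translate([152, -616, 0]) stool();
translate([152, 1072, 0]) stool();
translate([-628, 228, 0]) stool();
translate([81, 222, 752]) chair();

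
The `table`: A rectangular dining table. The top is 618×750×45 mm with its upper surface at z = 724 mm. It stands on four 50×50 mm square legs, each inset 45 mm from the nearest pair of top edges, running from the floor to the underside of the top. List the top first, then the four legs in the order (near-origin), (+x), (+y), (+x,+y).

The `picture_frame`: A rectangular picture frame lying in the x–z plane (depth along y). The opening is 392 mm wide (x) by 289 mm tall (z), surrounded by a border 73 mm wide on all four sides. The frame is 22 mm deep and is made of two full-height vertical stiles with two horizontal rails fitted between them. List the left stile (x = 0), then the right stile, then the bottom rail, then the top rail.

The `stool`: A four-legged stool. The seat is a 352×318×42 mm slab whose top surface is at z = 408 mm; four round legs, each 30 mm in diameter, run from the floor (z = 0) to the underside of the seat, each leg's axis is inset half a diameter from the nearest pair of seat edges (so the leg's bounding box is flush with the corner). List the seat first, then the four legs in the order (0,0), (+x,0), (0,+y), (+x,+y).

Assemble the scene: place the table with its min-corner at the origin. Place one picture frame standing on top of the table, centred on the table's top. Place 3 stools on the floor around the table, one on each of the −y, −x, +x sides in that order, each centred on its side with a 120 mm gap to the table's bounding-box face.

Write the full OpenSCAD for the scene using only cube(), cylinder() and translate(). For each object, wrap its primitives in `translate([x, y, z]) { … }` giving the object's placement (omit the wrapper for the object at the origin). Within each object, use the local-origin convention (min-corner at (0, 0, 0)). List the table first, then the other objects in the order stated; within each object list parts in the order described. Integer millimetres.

translate([0, 0, 679]) cube([618, 750, 45]);
translate([45, 45, 0]) cube([50, 50, 679]);
translate([523, 45, 0]) cube([50, 50, 679]);
translate([45, 655, 0]) cube([50, 50, 679]);
translate([523, 655, 0]) cube([50, 50, 679]);
translate([40, 364, 724]) {
  cube([73, 22, 435]);
  translate([465, 0, 0]) cube([73, 22, 435]);
  translate([73, 0, 0]) cube([392, 22, 73]);
  translate([73, 0, 362]) cube([392, 22, 73]);
}
translate([133, -438, 0]) {
  translate([0, 0, 366]) cube([352, 318, 42]);
  translate([15, 15, 0]) cylinder(h = 366, r = 15);
  translate([337, 15, 0]) cylinder(h = 366, r = 15);
  translate([15, 303, 0]) cylinder(h = 366, r = 15);
  translate([337, 303, 0]) cylinder(h = 366, r = 15);
}
translate([-472, 216, 0]) {
  translate([0, 0, 366]) cube([352, 318, 42]);
  translate([15, 15, 0]) cylinder(h = 366, r = 15);
  translate([337, 15, 0]) cylinder(h = 366, r = 15);
  translate([15, 303, 0]) cylinder(h = 366, r = 15);
  translate([337, 303, 0]) cylinder(h = 366, r = 15);
}
translate([738, 216, 0]) {
  translate([0, 0, 366]) cube([352, 318, 42]);
  translate([15, 15, 0]) cylinder(h = 366, r = 15);
  translate([337, 15, 0]) cylinder(h = 366, r = 15);
  translate([15, 303, 0]) cylinder(h = 366, r = 15);
  translate([337, 303, 0]) cylinder(h = 366, r = 15);
}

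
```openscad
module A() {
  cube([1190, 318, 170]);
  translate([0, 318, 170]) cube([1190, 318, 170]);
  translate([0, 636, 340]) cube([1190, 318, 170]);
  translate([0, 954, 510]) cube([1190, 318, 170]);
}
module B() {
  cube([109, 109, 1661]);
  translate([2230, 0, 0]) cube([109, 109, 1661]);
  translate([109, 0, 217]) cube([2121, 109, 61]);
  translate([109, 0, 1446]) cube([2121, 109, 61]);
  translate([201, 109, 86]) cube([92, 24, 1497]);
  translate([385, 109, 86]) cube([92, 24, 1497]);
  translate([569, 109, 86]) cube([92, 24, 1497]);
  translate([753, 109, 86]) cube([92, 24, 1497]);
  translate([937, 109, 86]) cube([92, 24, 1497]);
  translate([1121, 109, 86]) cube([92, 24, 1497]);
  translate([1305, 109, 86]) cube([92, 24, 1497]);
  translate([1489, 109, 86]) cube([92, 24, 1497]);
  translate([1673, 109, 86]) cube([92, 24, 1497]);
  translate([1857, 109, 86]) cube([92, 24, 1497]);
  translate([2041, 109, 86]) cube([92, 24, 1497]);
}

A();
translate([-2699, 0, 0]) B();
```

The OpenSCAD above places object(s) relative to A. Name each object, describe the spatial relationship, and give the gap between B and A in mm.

A is a staircase. B is a fence section. The fence section is on the floor beside the staircase on its −x side. The gap between the fence section and the staircase is 360 mm.

The fence section's nearest face is 360 mm from the staircase's −x face.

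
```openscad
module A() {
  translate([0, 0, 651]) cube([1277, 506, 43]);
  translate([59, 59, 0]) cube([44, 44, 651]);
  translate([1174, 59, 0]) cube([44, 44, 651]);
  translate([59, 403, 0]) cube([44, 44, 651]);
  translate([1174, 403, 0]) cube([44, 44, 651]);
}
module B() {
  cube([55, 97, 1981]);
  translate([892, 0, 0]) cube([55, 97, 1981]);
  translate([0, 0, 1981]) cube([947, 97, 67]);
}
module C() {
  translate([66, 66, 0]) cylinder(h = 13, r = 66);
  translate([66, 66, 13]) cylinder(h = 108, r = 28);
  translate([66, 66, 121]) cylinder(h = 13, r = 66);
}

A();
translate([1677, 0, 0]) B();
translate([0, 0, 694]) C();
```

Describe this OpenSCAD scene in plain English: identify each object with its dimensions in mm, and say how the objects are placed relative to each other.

A is a rectangular dining table. The top is 1277×506×43 mm with its upper surface at z = 694 mm. It stands on four 44×44 mm square legs, each inset 59 mm from the nearest pair of top edges, running from the floor to the underside of the top.

B is a door frame. The clear opening is 837 mm wide and 1981 mm high. Two 55 mm wide jambs, 97 mm deep, stand either side of the opening from the floor to the top of the opening. A 67 mm thick head sits across the top of both jambs, spanning the full outside width of the frame.

C is a spool: two coaxial disc flanges of radius 66 mm and thickness 13 mm, joined by a core cylinder of radius 28 mm and height 108 mm. The lower flange rests on z = 0 and the three cylinders share a vertical axis.

The door frame is on the floor beside the table on its +x side. The spool is on top of the table.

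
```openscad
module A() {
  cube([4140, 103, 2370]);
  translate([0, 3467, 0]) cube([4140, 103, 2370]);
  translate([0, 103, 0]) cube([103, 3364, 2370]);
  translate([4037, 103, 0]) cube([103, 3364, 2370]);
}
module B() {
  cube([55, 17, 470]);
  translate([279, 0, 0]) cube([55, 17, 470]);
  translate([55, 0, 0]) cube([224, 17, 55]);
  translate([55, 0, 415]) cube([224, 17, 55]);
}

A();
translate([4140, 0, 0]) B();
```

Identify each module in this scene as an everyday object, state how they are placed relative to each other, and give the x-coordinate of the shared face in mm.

The house frame's +x face and the picture frame's −x face are both at x = 4140 mm.

A is a house frame. B is a picture frame. The picture frame is against the house frame's +x side, with their −y faces flush. The x-coordinate of the shared face is 4140 mm.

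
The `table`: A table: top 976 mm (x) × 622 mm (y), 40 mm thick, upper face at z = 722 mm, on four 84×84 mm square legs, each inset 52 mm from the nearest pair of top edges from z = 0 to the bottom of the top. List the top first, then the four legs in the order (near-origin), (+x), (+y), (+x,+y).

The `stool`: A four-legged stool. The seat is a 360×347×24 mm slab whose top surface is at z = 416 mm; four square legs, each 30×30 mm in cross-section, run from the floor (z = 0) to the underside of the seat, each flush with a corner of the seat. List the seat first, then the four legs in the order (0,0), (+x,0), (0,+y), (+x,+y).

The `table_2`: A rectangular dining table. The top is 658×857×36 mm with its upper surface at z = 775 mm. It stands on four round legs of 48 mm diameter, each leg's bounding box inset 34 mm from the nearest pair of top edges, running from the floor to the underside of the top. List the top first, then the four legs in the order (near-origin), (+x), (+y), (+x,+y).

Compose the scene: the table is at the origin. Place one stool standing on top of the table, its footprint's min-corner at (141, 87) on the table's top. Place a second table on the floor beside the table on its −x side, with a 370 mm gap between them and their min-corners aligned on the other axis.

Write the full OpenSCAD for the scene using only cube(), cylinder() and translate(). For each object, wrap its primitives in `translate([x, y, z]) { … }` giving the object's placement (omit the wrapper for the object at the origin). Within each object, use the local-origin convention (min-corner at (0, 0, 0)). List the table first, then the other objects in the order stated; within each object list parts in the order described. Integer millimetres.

translate([0, 0, 682]) cube([976, 622, 40]);
translate([52, 52, 0]) cube([84, 84, 682]);
translate([840, 52, 0]) cube([84, 84, 682]);
translate([52, 486, 0]) cube([84, 84, 682]);
translate([840, 486, 0]) cube([84, 84, 682]);
translate([141, 87, 722]) {
  translate([0, 0, 392]) cube([360, 347, 24]);
  cube([30, 30, 392]);
  translate([330, 0, 0]) cube([30, 30, 392]);
  translate([0, 317, 0]) cube([30, 30, 392]);
  translate([330, 317, 0]) cube([30, 30, 392]);
}
translate([-1028, 0, 0]) {
  translate([0, 0, 739]) cube([658, 857, 36]);
  translate([58, 58, 0]) cylinder(h = 739, r = 24);
  translate([600, 58, 0]) cylinder(h = 739, r = 24);
  translate([58, 799, 0]) cylinder(h = 739, r = 24);
  translate([600, 799, 0]) cylinder(h = 739, r = 24);
}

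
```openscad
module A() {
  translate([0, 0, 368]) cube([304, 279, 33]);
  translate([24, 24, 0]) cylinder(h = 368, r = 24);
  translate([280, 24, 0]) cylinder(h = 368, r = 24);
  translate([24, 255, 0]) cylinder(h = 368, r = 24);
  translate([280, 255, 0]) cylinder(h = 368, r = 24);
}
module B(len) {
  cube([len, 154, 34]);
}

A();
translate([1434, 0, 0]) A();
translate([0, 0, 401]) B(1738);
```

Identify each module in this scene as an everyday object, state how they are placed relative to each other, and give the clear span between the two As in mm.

A is a stool. B is a beam. A beam spans the tops of two stools. The clear span between the two stools is 1130 mm.

Second stool starts at x = 1434; first ends at x = 304; clear span = 1434 − 304 = 1130 mm.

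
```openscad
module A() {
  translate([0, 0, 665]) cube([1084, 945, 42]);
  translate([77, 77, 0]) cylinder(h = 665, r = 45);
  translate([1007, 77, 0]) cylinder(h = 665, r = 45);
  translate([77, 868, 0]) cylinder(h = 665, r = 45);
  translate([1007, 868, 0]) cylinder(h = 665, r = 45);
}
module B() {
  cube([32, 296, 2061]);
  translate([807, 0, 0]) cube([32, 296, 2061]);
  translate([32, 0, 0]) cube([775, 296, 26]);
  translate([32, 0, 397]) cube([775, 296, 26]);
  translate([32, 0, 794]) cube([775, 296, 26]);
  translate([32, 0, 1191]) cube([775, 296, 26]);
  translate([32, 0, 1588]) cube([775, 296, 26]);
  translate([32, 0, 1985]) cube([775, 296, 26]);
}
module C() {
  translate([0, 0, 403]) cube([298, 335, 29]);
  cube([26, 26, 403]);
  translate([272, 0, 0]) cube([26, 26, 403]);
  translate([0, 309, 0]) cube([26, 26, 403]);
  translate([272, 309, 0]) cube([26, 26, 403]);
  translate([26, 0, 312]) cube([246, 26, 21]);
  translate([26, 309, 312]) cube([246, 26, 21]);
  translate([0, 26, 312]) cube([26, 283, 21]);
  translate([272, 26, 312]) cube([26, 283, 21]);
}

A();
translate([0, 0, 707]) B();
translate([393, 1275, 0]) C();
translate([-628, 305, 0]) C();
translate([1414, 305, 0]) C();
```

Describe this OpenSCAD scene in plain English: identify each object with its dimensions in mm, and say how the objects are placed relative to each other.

A is a table: top 1084 mm (x) × 945 mm (y), 42 mm thick, upper face at z = 707 mm, on four round legs of 90 mm diameter, each leg's bounding box inset 32 mm from the nearest pair of top edges, running from z = 0 to the bottom of the top.

B is an open bookshelf. Two side panels, each 32 mm thick, 296 mm deep and 2061 mm tall, stand 839 mm apart (outside-to-outside). Between them sit 6 shelves, each 26 mm thick and 296 mm deep, spanning the full gap between the sides. The bottom shelf rests on the floor (its underside at z = 0) and the clear gap between one shelf's top and the next shelf's underside is 371 mm.

C is a simple wooden stool: a rectangular seat 298 mm (x) by 335 mm (y), 29 mm thick, top face at z = 432 mm, on four square legs, each 26×26 mm in cross-section. The legs rest on z = 0, each flush with a corner of the seat. Four stretchers, 26 mm wide and 21 mm tall, connect adjacent legs with their undersides at z = 312 mm, each running between the inner faces of the legs it joins and aligned with the legs' outer faces on the other axis.

The bookshelf is on top of the table. Three stools sit around the table at the +y, −x, +x sides.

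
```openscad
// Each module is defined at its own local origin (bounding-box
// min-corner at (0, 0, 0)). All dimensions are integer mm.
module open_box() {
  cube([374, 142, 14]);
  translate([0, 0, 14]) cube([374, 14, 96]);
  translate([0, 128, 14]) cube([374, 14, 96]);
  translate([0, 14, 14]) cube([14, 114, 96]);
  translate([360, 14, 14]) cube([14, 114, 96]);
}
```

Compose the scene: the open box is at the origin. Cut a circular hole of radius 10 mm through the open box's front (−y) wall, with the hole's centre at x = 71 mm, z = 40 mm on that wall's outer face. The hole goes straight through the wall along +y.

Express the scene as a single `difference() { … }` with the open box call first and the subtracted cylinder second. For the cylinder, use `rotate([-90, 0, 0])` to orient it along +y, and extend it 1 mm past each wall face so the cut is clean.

difference() {
  open_box();
  translate([71, -1, 40]) rotate([-90, 0, 0]) cylinder(h = 16, r = 10);
}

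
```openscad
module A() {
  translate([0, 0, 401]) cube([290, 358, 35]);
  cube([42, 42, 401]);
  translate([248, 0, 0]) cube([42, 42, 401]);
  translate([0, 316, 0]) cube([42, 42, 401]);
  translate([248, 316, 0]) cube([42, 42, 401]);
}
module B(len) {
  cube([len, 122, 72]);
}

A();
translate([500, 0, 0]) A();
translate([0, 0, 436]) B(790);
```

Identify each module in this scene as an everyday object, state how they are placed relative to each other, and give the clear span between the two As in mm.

Second stool starts at x = 500; first ends at x = 290; clear span = 500 − 290 = 210 mm.

A is a stool. B is a beam. A beam spans the tops of two stools. The clear span between the two stools is 210 mm.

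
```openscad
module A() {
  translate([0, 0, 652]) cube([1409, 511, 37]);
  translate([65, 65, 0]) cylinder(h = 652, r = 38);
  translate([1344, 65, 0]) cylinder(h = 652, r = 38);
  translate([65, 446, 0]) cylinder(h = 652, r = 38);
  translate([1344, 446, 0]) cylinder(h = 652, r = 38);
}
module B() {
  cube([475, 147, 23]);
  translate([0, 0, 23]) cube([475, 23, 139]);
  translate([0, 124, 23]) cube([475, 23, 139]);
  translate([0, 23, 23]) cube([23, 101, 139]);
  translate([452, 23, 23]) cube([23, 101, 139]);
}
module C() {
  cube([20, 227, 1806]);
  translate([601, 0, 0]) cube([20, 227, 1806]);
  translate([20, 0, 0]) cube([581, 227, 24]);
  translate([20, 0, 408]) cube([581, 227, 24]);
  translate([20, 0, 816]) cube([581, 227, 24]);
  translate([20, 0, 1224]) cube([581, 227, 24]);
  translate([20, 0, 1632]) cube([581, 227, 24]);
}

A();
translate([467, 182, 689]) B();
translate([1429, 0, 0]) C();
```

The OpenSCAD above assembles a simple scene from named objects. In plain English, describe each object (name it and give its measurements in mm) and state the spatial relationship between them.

A is a table with a 1409×511 mm rectangular top, 37 mm thick, top surface at z = 689 mm, supported by four round legs of 76 mm diameter, each leg's bounding box inset 27 mm from the nearest pair of top edges, running from the floor.

B is an open-topped rectangular box: outside dimensions 475×147×162 mm, with a uniform wall and base thickness of 23 mm. The base is a full 475×147 slab on the floor; four walls sit on top of the base. The front and back walls (the −y and +y sides) span the full width; the two side walls fit between them.

C is an open bookshelf. Two side panels, each 20 mm thick, 227 mm deep and 1806 mm tall, stand 621 mm apart (outside-to-outside). Between them sit 5 shelves, each 24 mm thick and 227 mm deep, spanning the full gap between the sides. The bottom shelf rests on the floor (its underside at z = 0) and the clear gap between one shelf's top and the next shelf's underside is 384 mm.

The open box is on top of the table, centred. The bookshelf is on the floor beside the table on its +x side.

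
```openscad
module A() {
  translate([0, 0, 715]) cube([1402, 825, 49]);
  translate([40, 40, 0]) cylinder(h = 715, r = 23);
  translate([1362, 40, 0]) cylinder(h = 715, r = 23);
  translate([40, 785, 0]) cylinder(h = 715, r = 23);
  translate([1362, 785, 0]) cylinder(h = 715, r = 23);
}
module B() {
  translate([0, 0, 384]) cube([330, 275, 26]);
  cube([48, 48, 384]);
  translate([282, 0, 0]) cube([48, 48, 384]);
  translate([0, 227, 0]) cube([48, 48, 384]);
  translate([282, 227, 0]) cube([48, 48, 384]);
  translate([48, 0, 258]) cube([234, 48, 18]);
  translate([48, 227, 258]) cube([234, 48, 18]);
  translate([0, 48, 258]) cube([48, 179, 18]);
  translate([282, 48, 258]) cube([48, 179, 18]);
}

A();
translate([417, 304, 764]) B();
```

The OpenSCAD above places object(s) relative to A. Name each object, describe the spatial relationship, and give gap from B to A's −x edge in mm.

A is a table. B is a stool. The stool is on top of the table. The gap from the stool to the table's −x edge is 417 mm.

The stool's min-x is at 417; the table's min-x is 0; gap = 417 mm.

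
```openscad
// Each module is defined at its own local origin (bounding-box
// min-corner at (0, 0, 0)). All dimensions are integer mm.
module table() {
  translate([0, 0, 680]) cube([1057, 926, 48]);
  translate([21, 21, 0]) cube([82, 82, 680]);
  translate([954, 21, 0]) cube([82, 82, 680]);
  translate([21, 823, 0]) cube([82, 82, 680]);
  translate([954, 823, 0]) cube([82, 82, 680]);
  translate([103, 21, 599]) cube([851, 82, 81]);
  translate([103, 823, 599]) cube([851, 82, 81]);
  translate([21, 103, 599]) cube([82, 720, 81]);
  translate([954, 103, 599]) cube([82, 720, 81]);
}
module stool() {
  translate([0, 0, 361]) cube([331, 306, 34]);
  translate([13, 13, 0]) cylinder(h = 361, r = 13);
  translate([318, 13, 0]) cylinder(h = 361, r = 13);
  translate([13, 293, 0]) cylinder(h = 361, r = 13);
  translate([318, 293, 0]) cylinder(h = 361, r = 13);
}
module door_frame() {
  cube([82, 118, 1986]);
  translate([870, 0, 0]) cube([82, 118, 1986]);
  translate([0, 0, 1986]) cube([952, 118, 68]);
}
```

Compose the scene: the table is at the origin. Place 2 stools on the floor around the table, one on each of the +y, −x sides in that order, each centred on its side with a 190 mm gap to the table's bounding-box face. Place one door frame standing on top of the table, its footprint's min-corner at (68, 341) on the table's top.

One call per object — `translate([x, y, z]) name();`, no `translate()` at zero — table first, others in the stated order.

table();
translate([363, 1116, 0]) stool();
translate([-521, 310, 0]) stool();
translate([68, 341, 728]) door_frame();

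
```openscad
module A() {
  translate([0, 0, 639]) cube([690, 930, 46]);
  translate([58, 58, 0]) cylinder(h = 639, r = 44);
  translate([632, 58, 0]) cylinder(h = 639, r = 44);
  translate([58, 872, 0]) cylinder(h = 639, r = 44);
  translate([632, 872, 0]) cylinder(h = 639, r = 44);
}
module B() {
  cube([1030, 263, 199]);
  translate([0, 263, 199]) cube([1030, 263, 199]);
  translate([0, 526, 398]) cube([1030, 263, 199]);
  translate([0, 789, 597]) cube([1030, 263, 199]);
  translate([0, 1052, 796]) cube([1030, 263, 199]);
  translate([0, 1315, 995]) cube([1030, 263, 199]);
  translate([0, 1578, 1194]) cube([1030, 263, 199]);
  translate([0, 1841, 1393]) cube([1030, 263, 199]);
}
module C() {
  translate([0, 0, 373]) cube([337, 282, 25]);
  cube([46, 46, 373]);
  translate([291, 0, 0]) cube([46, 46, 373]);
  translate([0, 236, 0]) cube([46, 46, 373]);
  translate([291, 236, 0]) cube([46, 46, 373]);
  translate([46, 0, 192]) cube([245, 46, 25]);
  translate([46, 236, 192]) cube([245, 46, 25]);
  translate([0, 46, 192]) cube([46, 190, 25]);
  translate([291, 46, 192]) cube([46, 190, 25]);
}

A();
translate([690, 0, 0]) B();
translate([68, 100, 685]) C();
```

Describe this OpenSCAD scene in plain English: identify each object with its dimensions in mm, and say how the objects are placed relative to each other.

A is a table with a 690×930 mm rectangular top, 46 mm thick, top surface at z = 685 mm, supported by four round legs of 88 mm diameter, each leg's bounding box inset 14 mm from the nearest pair of top edges, running from the floor.

B is a run of 8 identical solid stair steps. Each tread is 1030×263 mm and each step block is 199 mm high. Step 1 rests on the floor; step k is offset from step 1 by (k−1)×263 mm in y and (k−1)×199 mm in z.

C is a simple wooden stool: a rectangular seat 337 mm (x) by 282 mm (y), 25 mm thick, top face at z = 398 mm, on four square legs, each 46×46 mm in cross-section. The legs rest on z = 0, each flush with a corner of the seat. Four stretchers, 46 mm wide and 25 mm tall, connect adjacent legs with their undersides at z = 192 mm, each running between the inner faces of the legs it joins and aligned with the legs' outer faces on the other axis.

The staircase is against the table's +x side, with their −y faces flush. The stool is on top of the table.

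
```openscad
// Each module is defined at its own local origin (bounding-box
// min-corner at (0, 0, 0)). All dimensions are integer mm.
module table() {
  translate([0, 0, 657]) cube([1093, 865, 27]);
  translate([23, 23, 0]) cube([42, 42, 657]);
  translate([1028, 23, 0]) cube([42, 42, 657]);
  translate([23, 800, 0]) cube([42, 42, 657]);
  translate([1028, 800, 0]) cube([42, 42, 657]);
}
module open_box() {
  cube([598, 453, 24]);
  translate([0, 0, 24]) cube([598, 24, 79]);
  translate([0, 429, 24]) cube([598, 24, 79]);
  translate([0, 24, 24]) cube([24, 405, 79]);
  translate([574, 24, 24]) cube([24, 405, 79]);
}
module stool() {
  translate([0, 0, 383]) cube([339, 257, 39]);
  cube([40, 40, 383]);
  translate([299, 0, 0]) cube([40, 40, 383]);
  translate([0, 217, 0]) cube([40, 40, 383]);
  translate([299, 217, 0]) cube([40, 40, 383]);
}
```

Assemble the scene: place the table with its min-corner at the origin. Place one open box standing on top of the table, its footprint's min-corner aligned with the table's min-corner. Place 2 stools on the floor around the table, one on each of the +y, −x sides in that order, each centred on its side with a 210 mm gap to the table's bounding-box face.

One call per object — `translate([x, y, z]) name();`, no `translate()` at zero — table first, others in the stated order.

table();
translate([0, 0, 684]) open_box();
translate([377, 1075, 0]) stool();
translate([-549, 304, 0]) stool();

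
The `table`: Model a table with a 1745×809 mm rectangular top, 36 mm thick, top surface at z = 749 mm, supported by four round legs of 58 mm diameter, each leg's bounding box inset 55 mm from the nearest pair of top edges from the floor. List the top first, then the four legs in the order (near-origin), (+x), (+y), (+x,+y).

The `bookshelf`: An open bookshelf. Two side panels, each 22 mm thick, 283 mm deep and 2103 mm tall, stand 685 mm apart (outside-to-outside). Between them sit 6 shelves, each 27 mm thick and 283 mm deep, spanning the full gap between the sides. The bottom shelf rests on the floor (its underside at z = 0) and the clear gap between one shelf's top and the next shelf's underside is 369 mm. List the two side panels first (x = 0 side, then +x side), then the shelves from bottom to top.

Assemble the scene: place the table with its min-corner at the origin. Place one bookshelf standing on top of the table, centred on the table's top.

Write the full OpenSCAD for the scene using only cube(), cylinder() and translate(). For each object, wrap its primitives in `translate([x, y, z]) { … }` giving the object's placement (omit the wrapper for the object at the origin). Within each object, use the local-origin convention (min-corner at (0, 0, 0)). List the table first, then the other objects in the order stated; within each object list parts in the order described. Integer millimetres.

translate([0, 0, 713]) cube([1745, 809, 36]);
translate([84, 84, 0]) cylinder(h = 713, r = 29);
translate([1661, 84, 0]) cylinder(h = 713, r = 29);
translate([84, 725, 0]) cylinder(h = 713, r = 29);
translate([1661, 725, 0]) cylinder(h = 713, r = 29);
translate([530, 263, 749]) {
  cube([22, 283, 2103]);
  translate([663, 0, 0]) cube([22, 283, 2103]);
  translate([22, 0, 0]) cube([641, 283, 27]);
  translate([22, 0, 396]) cube([641, 283, 27]);
  translate([22, 0, 792]) cube([641, 283, 27]);
  translate([22, 0, 1188]) cube([641, 283, 27]);
  translate([22, 0, 1584]) cube([641, 283, 27]);
  translate([22, 0, 1980]) cube([641, 283, 27]);
}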